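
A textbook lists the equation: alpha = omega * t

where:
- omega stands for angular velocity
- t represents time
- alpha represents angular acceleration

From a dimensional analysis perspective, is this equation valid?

No

omega (angular velocity) has dimensions [T^-1].
t (time) has dimensions [T].
alpha (angular acceleration) has dimensions [T^-2].

Left side: [T^-2]
Right side: [dimensionless]

The two sides have different dimensions, so the equation is NOT dimensionally consistent.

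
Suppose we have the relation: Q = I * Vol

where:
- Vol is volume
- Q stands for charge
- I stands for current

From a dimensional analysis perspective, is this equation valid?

No

Vol (volume) has dimensions [L^3].
Q (charge) has dimensions [I T].
I (current) has dimensions [I].

Left side: [I T]
Right side: [I L^3]

The two sides have different dimensions, so the equation is NOT dimensionally consistent.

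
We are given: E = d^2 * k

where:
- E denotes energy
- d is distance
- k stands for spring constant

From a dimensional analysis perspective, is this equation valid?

Yes

E (energy) has dimensions [L^2 M T^-2].
d (distance) has dimensions [L].
k (spring constant) has dimensions [M T^-2].

Left side: [L^2 M T^-2]
Right side: [L^2 M T^-2]

Both sides have the same dimensions, so the equation is dimensionally consistent.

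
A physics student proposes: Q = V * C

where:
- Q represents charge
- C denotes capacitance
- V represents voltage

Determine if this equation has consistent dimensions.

Yes

Q (charge) has dimensions [I T].
C (capacitance) has dimensions [I^2 L^-2 M^-1 T^4].
V (voltage) has dimensions [I^-1 L^2 M T^-3].

Left side: [I T]
Right side: [I T]

Both sides have the same dimensions, so the equation is dimensionally consistent.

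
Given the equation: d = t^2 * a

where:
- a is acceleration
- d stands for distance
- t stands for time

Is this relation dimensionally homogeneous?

Yes

a (acceleration) has dimensions [L T^-2].
d (distance) has dimensions [L].
t (time) has dimensions [T].

Left side: [L]
Right side: [L]

Both sides have the same dimensions, so the equation is dimensionally consistent.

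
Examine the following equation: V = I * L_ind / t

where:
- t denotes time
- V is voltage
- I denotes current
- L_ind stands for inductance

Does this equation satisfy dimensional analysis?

Yes

t (time) has dimensions [T].
V (voltage) has dimensions [I^-1 L^2 M T^-3].
I (current) has dimensions [I].
L_ind (inductance) has dimensions [I^-2 L^2 M T^-2].

Left side: [I^-1 L^2 M T^-3]
Right side: [I^-1 L^2 M T^-3]

Both sides have the same dimensions, so the equation is dimensionally consistent.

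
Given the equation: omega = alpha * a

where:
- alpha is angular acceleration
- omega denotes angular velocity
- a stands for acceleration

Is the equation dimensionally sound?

No

alpha (angular acceleration) has dimensions [T^-2].
omega (angular velocity) has dimensions [T^-1].
a (acceleration) has dimensions [L T^-2].

Left side: [T^-1]
Right side: [L T^-4]

The two sides have different dimensions, so the equation is NOT dimensionally consistent.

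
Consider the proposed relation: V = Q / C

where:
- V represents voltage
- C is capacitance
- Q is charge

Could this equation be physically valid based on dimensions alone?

Yes

V (voltage) has dimensions [I^-1 L^2 M T^-3].
C (capacitance) has dimensions [I^2 L^-2 M^-1 T^4].
Q (charge) has dimensions [I T].

Left side: [I^-1 L^2 M T^-3]
Right side: [I^-1 L^2 M T^-3]

Both sides have the same dimensions, so the equation is dimensionally consistent.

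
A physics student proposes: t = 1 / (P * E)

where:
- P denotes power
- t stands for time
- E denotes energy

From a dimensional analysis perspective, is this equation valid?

No

P (power) has dimensions [L^2 M T^-3].
t (time) has dimensions [T].
E (energy) has dimensions [L^2 M T^-2].

Left side: [T]
Right side: [L^-4 M^-2 T^5]

The two sides have different dimensions, so the equation is NOT dimensionally consistent.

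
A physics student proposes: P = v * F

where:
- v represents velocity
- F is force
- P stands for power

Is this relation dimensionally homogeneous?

Yes

v (velocity) has dimensions [L T^-1].
F (force) has dimensions [L M T^-2].
P (power) has dimensions [L^2 M T^-3].

Left side: [L^2 M T^-3]
Right side: [L^2 M T^-3]

Both sides have the same dimensions, so the equation is dimensionally consistent.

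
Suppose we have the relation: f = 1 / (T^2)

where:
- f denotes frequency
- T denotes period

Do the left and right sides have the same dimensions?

No

f (frequency) has dimensions [T^-1].
T (period) has dimensions [T].

Left side: [T^-1]
Right side: [T^-2]

The two sides have different dimensions, so the equation is NOT dimensionally consistent.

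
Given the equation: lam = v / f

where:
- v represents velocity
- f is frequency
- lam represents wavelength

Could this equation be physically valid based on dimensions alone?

Yes

v (velocity) has dimensions [L T^-1].
f (frequency) has dimensions [T^-1].
lam (wavelength) has dimensions [L].

Left side: [L]
Right side: [L]

Both sides have the same dimensions, so the equation is dimensionally consistent.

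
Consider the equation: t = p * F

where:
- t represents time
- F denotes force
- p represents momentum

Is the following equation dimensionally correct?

No

t (time) has dimensions [T].
F (force) has dimensions [L M T^-2].
p (momentum) has dimensions [L M T^-1].

Left side: [T]
Right side: [L^2 M^2 T^-3]

The two sides have different dimensions, so the equation is NOT dimensionally consistent.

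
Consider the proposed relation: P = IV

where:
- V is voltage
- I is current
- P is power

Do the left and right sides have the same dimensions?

Yes

V (voltage) has dimensions [I^-1 L^2 M T^-3].
I (current) has dimensions [I].
P (power) has dimensions [L^2 M T^-3].

Left side: [L^2 M T^-3]
Right side: [L^2 M T^-3]

Both sides have the same dimensions, so the equation is dimensionally consistent.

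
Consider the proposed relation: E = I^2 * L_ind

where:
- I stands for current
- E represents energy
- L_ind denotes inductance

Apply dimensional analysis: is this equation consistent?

Yes

I (current) has dimensions [I].
E (energy) has dimensions [L^2 M T^-2].
L_ind (inductance) has dimensions [I^-2 L^2 M T^-2].

Left side: [L^2 M T^-2]
Right side: [L^2 M T^-2]

Both sides have the same dimensions, so the equation is dimensionally consistent.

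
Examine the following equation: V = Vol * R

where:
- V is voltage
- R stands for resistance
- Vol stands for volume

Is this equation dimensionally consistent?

No

V (voltage) has dimensions [I^-1 L^2 M T^-3].
R (resistance) has dimensions [I^-2 L^2 M T^-3].
Vol (volume) has dimensions [L^3].

Left side: [I^-1 L^2 M T^-3]
Right side: [I^-2 L^5 M T^-3]

The two sides have different dimensions, so the equation is NOT dimensionally consistent.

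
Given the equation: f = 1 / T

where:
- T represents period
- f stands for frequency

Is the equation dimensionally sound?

Yes

T (period) has dimensions [T].
f (frequency) has dimensions [T^-1].

Left side: [T^-1]
Right side: [T^-1]

Both sides have the same dimensions, so the equation is dimensionally consistent.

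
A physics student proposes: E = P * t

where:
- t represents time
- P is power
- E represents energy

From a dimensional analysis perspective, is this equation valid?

Yes

t (time) has dimensions [T].
P (power) has dimensions [L^2 M T^-3].
E (energy) has dimensions [L^2 M T^-2].

Left side: [L^2 M T^-2]
Right side: [L^2 M T^-2]

Both sides have the same dimensions, so the equation is dimensionally consistent.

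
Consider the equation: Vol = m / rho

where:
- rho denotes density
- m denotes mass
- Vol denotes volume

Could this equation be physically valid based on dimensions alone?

Yes

rho (density) has dimensions [L^-3 M].
m (mass) has dimensions [M].
Vol (volume) has dimensions [L^3].

Left side: [L^3]
Right side: [L^3]

Both sides have the same dimensions, so the equation is dimensionally consistent.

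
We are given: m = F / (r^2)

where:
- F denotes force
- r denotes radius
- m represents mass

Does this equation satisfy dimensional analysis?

No

F (force) has dimensions [L M T^-2].
r (radius) has dimensions [L].
m (mass) has dimensions [M].

Left side: [M]
Right side: [L^-1 M T^-2]

The two sides have different dimensions, so the equation is NOT dimensionally consistent.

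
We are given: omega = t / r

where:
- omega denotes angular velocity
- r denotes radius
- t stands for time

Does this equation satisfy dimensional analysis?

No

omega (angular velocity) has dimensions [T^-1].
r (radius) has dimensions [L].
t (time) has dimensions [T].

Left side: [T^-1]
Right side: [L^-1 T]

The two sides have different dimensions, so the equation is NOT dimensionally consistent.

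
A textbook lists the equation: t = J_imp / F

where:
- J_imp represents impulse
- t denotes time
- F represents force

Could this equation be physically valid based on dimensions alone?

Yes

J_imp (impulse) has dimensions [L M T^-1].
t (time) has dimensions [T].
F (force) has dimensions [L M T^-2].

Left side: [T]
Right side: [T]

Both sides have the same dimensions, so the equation is dimensionally consistent.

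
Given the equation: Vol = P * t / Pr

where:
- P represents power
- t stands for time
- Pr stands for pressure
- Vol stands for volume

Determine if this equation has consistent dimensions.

Yes

P (power) has dimensions [L^2 M T^-3].
t (time) has dimensions [T].
Pr (pressure) has dimensions [L^-1 M T^-2].
Vol (volume) has dimensions [L^3].

Left side: [L^3]
Right side: [L^3]

Both sides have the same dimensions, so the equation is dimensionally consistent.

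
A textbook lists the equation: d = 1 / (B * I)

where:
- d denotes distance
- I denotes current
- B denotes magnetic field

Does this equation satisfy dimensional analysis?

No

d (distance) has dimensions [L].
I (current) has dimensions [I].
B (magnetic field) has dimensions [I^-1 M T^-2].

Left side: [L]
Right side: [M^-1 T^2]

The two sides have different dimensions, so the equation is NOT dimensionally consistent.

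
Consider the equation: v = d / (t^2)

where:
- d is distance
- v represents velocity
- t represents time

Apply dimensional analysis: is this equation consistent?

No

d (distance) has dimensions [L].
v (velocity) has dimensions [L T^-1].
t (time) has dimensions [T].

Left side: [L T^-1]
Right side: [L T^-2]

The two sides have different dimensions, so the equation is NOT dimensionally consistent.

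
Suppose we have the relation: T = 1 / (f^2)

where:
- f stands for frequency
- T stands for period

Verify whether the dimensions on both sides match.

No

f (frequency) has dimensions [T^-1].
T (period) has dimensions [T].

Left side: [T]
Right side: [T^2]

The two sides have different dimensions, so the equation is NOT dimensionally consistent.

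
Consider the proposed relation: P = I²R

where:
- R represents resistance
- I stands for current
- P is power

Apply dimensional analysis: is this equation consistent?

Yes

R (resistance) has dimensions [I^-2 L^2 M T^-3].
I (current) has dimensions [I].
P (power) has dimensions [L^2 M T^-3].

Left side: [L^2 M T^-3]
Right side: [L^2 M T^-3]

Both sides have the same dimensions, so the equation is dimensionally consistent.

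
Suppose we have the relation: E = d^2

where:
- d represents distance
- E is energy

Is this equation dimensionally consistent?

No

d (distance) has dimensions [L].
E (energy) has dimensions [L^2 M T^-2].

Left side: [L^2 M T^-2]
Right side: [L^2]

The two sides have different dimensions, so the equation is NOT dimensionally consistent.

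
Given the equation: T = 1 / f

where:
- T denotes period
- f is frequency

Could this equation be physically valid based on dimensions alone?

Yes

T (period) has dimensions [T].
f (frequency) has dimensions [T^-1].

Left side: [T]
Right side: [T]

Both sides have the same dimensions, so the equation is dimensionally consistent.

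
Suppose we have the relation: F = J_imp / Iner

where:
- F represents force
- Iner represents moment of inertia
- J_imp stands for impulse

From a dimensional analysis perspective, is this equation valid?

No

F (force) has dimensions [L M T^-2].
Iner (moment of inertia) has dimensions [L^2 M].
J_imp (impulse) has dimensions [L M T^-1].

Left side: [L M T^-2]
Right side: [L^-1 T^-1]

The two sides have different dimensions, so the equation is NOT dimensionally consistent.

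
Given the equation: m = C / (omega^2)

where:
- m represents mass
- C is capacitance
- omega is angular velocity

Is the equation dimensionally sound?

No

m (mass) has dimensions [M].
C (capacitance) has dimensions [I^2 L^-2 M^-1 T^4].
omega (angular velocity) has dimensions [T^-1].

Left side: [M]
Right side: [I^2 L^-2 M^-1 T^6]

The two sides have different dimensions, so the equation is NOT dimensionally consistent.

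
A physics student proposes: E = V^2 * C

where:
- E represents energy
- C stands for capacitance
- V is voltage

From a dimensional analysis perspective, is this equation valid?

Yes

E (energy) has dimensions [L^2 M T^-2].
C (capacitance) has dimensions [I^2 L^-2 M^-1 T^4].
V (voltage) has dimensions [I^-1 L^2 M T^-3].

Left side: [L^2 M T^-2]
Right side: [L^2 M T^-2]

Both sides have the same dimensions, so the equation is dimensionally consistent.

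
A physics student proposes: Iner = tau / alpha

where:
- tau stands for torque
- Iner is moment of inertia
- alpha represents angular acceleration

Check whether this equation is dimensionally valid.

Yes

tau (torque) has dimensions [L^2 M T^-2].
Iner (moment of inertia) has dimensions [L^2 M].
alpha (angular acceleration) has dimensions [T^-2].

Left side: [L^2 M]
Right side: [L^2 M]

Both sides have the same dimensions, so the equation is dimensionally consistent.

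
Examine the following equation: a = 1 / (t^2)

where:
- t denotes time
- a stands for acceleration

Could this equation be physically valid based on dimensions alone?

No

t (time) has dimensions [T].
a (acceleration) has dimensions [L T^-2].

Left side: [L T^-2]
Right side: [T^-2]

The two sides have different dimensions, so the equation is NOT dimensionally consistent.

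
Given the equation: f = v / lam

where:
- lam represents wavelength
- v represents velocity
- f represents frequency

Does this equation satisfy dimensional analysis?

Yes

lam (wavelength) has dimensions [L].
v (velocity) has dimensions [L T^-1].
f (frequency) has dimensions [T^-1].

Left side: [T^-1]
Right side: [T^-1]

Both sides have the same dimensions, so the equation is dimensionally consistent.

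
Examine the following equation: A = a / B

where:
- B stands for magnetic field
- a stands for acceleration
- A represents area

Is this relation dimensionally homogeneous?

No

B (magnetic field) has dimensions [I^-1 M T^-2].
a (acceleration) has dimensions [L T^-2].
A (area) has dimensions [L^2].

Left side: [L^2]
Right side: [I L M^-1]

The two sides have different dimensions, so the equation is NOT dimensionally consistent.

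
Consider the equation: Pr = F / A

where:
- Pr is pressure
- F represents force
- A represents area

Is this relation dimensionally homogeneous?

Yes

Pr (pressure) has dimensions [L^-1 M T^-2].
F (force) has dimensions [L M T^-2].
A (area) has dimensions [L^2].

Left side: [L^-1 M T^-2]
Right side: [L^-1 M T^-2]

Both sides have the same dimensions, so the equation is dimensionally consistent.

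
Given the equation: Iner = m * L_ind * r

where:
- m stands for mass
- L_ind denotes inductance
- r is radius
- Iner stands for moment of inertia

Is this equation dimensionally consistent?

No

m (mass) has dimensions [M].
L_ind (inductance) has dimensions [I^-2 L^2 M T^-2].
r (radius) has dimensions [L].
Iner (moment of inertia) has dimensions [L^2 M].

Left side: [L^2 M]
Right side: [I^-2 L^3 M^2 T^-2]

The two sides have different dimensions, so the equation is NOT dimensionally consistent.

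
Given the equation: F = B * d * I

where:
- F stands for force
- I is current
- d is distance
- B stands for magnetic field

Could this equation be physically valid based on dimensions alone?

Yes

F (force) has dimensions [L M T^-2].
I (current) has dimensions [I].
d (distance) has dimensions [L].
B (magnetic field) has dimensions [I^-1 M T^-2].

Left side: [L M T^-2]
Right side: [L M T^-2]

Both sides have the same dimensions, so the equation is dimensionally consistent.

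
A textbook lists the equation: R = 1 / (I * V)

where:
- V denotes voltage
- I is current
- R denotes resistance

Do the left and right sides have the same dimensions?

No

V (voltage) has dimensions [I^-1 L^2 M T^-3].
I (current) has dimensions [I].
R (resistance) has dimensions [I^-2 L^2 M T^-3].

Left side: [I^-2 L^2 M T^-3]
Right side: [L^-2 M^-1 T^3]

The two sides have different dimensions, so the equation is NOT dimensionally consistent.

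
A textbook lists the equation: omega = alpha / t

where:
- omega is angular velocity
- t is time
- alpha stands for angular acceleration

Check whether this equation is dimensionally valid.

No

omega (angular velocity) has dimensions [T^-1].
t (time) has dimensions [T].
alpha (angular acceleration) has dimensions [T^-2].

Left side: [T^-1]
Right side: [T^-3]

The two sides have different dimensions, so the equation is NOT dimensionally consistent.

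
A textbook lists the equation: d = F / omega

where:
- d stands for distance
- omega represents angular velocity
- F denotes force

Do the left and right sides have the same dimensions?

No

d (distance) has dimensions [L].
omega (angular velocity) has dimensions [T^-1].
F (force) has dimensions [L M T^-2].

Left side: [L]
Right side: [L M T^-1]

The two sides have different dimensions, so the equation is NOT dimensionally consistent.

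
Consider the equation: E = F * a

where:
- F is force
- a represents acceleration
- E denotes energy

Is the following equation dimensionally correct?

No

F (force) has dimensions [L M T^-2].
a (acceleration) has dimensions [L T^-2].
E (energy) has dimensions [L^2 M T^-2].

Left side: [L^2 M T^-2]
Right side: [L^2 M T^-4]

The two sides have different dimensions, so the equation is NOT dimensionally consistent.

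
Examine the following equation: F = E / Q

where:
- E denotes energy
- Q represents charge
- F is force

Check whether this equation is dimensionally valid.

No

E (energy) has dimensions [L^2 M T^-2].
Q (charge) has dimensions [I T].
F (force) has dimensions [L M T^-2].

Left side: [L M T^-2]
Right side: [I^-1 L^2 M T^-3]

The two sides have different dimensions, so the equation is NOT dimensionally consistent.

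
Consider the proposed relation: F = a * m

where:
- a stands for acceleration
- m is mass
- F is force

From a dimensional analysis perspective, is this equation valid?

Yes

a (acceleration) has dimensions [L T^-2].
m (mass) has dimensions [M].
F (force) has dimensions [L M T^-2].

Left side: [L M T^-2]
Right side: [L M T^-2]

Both sides have the same dimensions, so the equation is dimensionally consistent.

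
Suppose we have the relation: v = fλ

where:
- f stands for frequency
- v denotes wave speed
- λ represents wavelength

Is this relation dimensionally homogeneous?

Yes

f (frequency) has dimensions [T^-1].
v (wave speed) has dimensions [L T^-1].
λ (wavelength) has dimensions [L].

Left side: [L T^-1]
Right side: [L T^-1]

Both sides have the same dimensions, so the equation is dimensionally consistent.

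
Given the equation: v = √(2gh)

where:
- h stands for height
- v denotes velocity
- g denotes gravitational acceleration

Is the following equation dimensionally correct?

Yes

h (height) has dimensions [L].
v (velocity) has dimensions [L T^-1].
g (gravitational acceleration) has dimensions [L T^-2].

Left side: [L T^-1]
Right side: [L T^-1]

Both sides have the same dimensions, so the equation is dimensionally consistent.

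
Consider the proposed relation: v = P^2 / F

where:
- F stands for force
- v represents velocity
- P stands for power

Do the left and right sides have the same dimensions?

No

F (force) has dimensions [L M T^-2].
v (velocity) has dimensions [L T^-1].
P (power) has dimensions [L^2 M T^-3].

Left side: [L T^-1]
Right side: [L^3 M T^-4]

The two sides have different dimensions, so the equation is NOT dimensionally consistent.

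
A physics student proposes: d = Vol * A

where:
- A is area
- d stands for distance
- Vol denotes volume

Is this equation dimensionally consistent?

No

A (area) has dimensions [L^2].
d (distance) has dimensions [L].
Vol (volume) has dimensions [L^3].

Left side: [L]
Right side: [L^5]

The two sides have different dimensions, so the equation is NOT dimensionally consistent.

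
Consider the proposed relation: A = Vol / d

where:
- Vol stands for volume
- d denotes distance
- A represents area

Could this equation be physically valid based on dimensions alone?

Yes

Vol (volume) has dimensions [L^3].
d (distance) has dimensions [L].
A (area) has dimensions [L^2].

Left side: [L^2]
Right side: [L^2]

Both sides have the same dimensions, so the equation is dimensionally consistent.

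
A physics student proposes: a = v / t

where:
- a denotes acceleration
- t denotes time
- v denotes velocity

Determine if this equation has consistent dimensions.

Yes

a (acceleration) has dimensions [L T^-2].
t (time) has dimensions [T].
v (velocity) has dimensions [L T^-1].

Left side: [L T^-2]
Right side: [L T^-2]

Both sides have the same dimensions, so the equation is dimensionally consistent.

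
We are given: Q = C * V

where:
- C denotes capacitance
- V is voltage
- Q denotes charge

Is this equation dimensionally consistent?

Yes

C (capacitance) has dimensions [I^2 L^-2 M^-1 T^4].
V (voltage) has dimensions [I^-1 L^2 M T^-3].
Q (charge) has dimensions [I T].

Left side: [I T]
Right side: [I T]

Both sides have the same dimensions, so the equation is dimensionally consistent.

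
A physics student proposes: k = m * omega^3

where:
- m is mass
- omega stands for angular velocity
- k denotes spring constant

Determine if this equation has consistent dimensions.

No

m (mass) has dimensions [M].
omega (angular velocity) has dimensions [T^-1].
k (spring constant) has dimensions [M T^-2].

Left side: [M T^-2]
Right side: [M T^-3]

The two sides have different dimensions, so the equation is NOT dimensionally consistent.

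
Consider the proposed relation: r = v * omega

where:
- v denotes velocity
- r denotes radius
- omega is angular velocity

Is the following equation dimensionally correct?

No

v (velocity) has dimensions [L T^-1].
r (radius) has dimensions [L].
omega (angular velocity) has dimensions [T^-1].

Left side: [L]
Right side: [L T^-2]

The two sides have different dimensions, so the equation is NOT dimensionally consistent.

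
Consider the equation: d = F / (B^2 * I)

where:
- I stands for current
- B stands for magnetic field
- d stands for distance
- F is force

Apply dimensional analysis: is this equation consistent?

No

I (current) has dimensions [I].
B (magnetic field) has dimensions [I^-1 M T^-2].
d (distance) has dimensions [L].
F (force) has dimensions [L M T^-2].

Left side: [L]
Right side: [I L M^-1 T^2]

The two sides have different dimensions, so the equation is NOT dimensionally consistent.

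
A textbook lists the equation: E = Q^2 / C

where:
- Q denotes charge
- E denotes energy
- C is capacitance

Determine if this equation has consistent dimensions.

Yes

Q (charge) has dimensions [I T].
E (energy) has dimensions [L^2 M T^-2].
C (capacitance) has dimensions [I^2 L^-2 M^-1 T^4].

Left side: [L^2 M T^-2]
Right side: [L^2 M T^-2]

Both sides have the same dimensions, so the equation is dimensionally consistent.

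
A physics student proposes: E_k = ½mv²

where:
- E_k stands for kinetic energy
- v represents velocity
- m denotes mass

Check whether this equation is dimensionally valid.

Yes

E_k (kinetic energy) has dimensions [L^2 M T^-2].
v (velocity) has dimensions [L T^-1].
m (mass) has dimensions [M].

Left side: [L^2 M T^-2]
Right side: [L^2 M T^-2]

Both sides have the same dimensions, so the equation is dimensionally consistent.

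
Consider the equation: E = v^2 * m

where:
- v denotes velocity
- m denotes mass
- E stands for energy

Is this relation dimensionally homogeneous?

Yes

v (velocity) has dimensions [L T^-1].
m (mass) has dimensions [M].
E (energy) has dimensions [L^2 M T^-2].

Left side: [L^2 M T^-2]
Right side: [L^2 M T^-2]

Both sides have the same dimensions, so the equation is dimensionally consistent.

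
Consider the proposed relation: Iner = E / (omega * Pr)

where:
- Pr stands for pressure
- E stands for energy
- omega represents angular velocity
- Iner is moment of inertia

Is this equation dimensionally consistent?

No

Pr (pressure) has dimensions [L^-1 M T^-2].
E (energy) has dimensions [L^2 M T^-2].
omega (angular velocity) has dimensions [T^-1].
Iner (moment of inertia) has dimensions [L^2 M].

Left side: [L^2 M]
Right side: [L^3 T]

The two sides have different dimensions, so the equation is NOT dimensionally consistent.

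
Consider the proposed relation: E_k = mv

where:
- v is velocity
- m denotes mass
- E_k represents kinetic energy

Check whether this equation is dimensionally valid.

No

v (velocity) has dimensions [L T^-1].
m (mass) has dimensions [M].
E_k (kinetic energy) has dimensions [L^2 M T^-2].

Left side: [L^2 M T^-2]
Right side: [L M T^-1]

The two sides have different dimensions, so the equation is NOT dimensionally consistent.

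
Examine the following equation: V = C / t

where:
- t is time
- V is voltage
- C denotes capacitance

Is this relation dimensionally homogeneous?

No

t (time) has dimensions [T].
V (voltage) has dimensions [I^-1 L^2 M T^-3].
C (capacitance) has dimensions [I^2 L^-2 M^-1 T^4].

Left side: [I^-1 L^2 M T^-3]
Right side: [I^2 L^-2 M^-1 T^3]

The two sides have different dimensions, so the equation is NOT dimensionally consistent.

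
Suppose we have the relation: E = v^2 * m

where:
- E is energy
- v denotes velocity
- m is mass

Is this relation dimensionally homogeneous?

Yes

E (energy) has dimensions [L^2 M T^-2].
v (velocity) has dimensions [L T^-1].
m (mass) has dimensions [M].

Left side: [L^2 M T^-2]
Right side: [L^2 M T^-2]

Both sides have the same dimensions, so the equation is dimensionally consistent.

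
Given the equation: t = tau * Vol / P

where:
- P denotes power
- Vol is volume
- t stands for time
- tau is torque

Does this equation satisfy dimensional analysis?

No

P (power) has dimensions [L^2 M T^-3].
Vol (volume) has dimensions [L^3].
t (time) has dimensions [T].
tau (torque) has dimensions [L^2 M T^-2].

Left side: [T]
Right side: [L^3 T]

The two sides have different dimensions, so the equation is NOT dimensionally consistent.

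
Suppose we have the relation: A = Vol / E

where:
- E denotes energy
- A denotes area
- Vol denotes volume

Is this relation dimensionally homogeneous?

No

E (energy) has dimensions [L^2 M T^-2].
A (area) has dimensions [L^2].
Vol (volume) has dimensions [L^3].

Left side: [L^2]
Right side: [L M^-1 T^2]

The two sides have different dimensions, so the equation is NOT dimensionally consistent.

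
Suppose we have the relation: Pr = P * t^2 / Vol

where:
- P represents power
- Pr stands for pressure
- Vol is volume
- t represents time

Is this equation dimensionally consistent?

No

P (power) has dimensions [L^2 M T^-3].
Pr (pressure) has dimensions [L^-1 M T^-2].
Vol (volume) has dimensions [L^3].
t (time) has dimensions [T].

Left side: [L^-1 M T^-2]
Right side: [L^-1 M T^-1]

The two sides have different dimensions, so the equation is NOT dimensionally consistent.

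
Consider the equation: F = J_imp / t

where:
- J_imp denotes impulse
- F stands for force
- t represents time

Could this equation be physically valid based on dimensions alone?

Yes

J_imp (impulse) has dimensions [L M T^-1].
F (force) has dimensions [L M T^-2].
t (time) has dimensions [T].

Left side: [L M T^-2]
Right side: [L M T^-2]

Both sides have the same dimensions, so the equation is dimensionally consistent.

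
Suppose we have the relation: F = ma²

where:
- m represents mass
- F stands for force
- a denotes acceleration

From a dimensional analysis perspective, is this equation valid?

No

m (mass) has dimensions [M].
F (force) has dimensions [L M T^-2].
a (acceleration) has dimensions [L T^-2].

Left side: [L M T^-2]
Right side: [L^2 M T^-4]

The two sides have different dimensions, so the equation is NOT dimensionally consistent.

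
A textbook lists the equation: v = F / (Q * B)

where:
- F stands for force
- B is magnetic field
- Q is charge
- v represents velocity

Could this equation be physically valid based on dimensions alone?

Yes

F (force) has dimensions [L M T^-2].
B (magnetic field) has dimensions [I^-1 M T^-2].
Q (charge) has dimensions [I T].
v (velocity) has dimensions [L T^-1].

Left side: [L T^-1]
Right side: [L T^-1]

Both sides have the same dimensions, so the equation is dimensionally consistent.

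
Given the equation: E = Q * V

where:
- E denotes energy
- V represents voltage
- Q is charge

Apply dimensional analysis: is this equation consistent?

Yes

E (energy) has dimensions [L^2 M T^-2].
V (voltage) has dimensions [I^-1 L^2 M T^-3].
Q (charge) has dimensions [I T].

Left side: [L^2 M T^-2]
Right side: [L^2 M T^-2]

Both sides have the same dimensions, so the equation is dimensionally consistent.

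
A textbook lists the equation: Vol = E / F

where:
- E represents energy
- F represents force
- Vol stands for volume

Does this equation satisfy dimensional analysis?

No

E (energy) has dimensions [L^2 M T^-2].
F (force) has dimensions [L M T^-2].
Vol (volume) has dimensions [L^3].

Left side: [L^3]
Right side: [L]

The two sides have different dimensions, so the equation is NOT dimensionally consistent.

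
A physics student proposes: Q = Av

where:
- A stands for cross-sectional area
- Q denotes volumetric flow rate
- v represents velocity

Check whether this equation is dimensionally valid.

Yes

A (cross-sectional area) has dimensions [L^2].
Q (volumetric flow rate) has dimensions [L^3 T^-1].
v (velocity) has dimensions [L T^-1].

Left side: [L^3 T^-1]
Right side: [L^3 T^-1]

Both sides have the same dimensions, so the equation is dimensionally consistent.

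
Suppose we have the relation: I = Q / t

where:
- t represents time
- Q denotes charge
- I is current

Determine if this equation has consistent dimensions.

Yes

t (time) has dimensions [T].
Q (charge) has dimensions [I T].
I (current) has dimensions [I].

Left side: [I]
Right side: [I]

Both sides have the same dimensions, so the equation is dimensionally consistent.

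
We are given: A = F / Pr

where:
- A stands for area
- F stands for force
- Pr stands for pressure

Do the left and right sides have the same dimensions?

Yes

A (area) has dimensions [L^2].
F (force) has dimensions [L M T^-2].
Pr (pressure) has dimensions [L^-1 M T^-2].

Left side: [L^2]
Right side: [L^2]

Both sides have the same dimensions, so the equation is dimensionally consistent.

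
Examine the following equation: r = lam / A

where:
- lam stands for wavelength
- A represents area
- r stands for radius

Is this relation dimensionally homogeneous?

No

lam (wavelength) has dimensions [L].
A (area) has dimensions [L^2].
r (radius) has dimensions [L].

Left side: [L]
Right side: [L^-1]

The two sides have different dimensions, so the equation is NOT dimensionally consistent.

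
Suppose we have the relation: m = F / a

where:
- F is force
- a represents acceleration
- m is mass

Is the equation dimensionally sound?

Yes

F (force) has dimensions [L M T^-2].
a (acceleration) has dimensions [L T^-2].
m (mass) has dimensions [M].

Left side: [M]
Right side: [M]

Both sides have the same dimensions, so the equation is dimensionally consistent.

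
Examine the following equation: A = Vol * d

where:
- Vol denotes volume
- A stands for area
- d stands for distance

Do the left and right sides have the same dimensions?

No

Vol (volume) has dimensions [L^3].
A (area) has dimensions [L^2].
d (distance) has dimensions [L].

Left side: [L^2]
Right side: [L^4]

The two sides have different dimensions, so the equation is NOT dimensionally consistent.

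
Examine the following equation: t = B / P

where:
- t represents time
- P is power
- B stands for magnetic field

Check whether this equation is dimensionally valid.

No

t (time) has dimensions [T].
P (power) has dimensions [L^2 M T^-3].
B (magnetic field) has dimensions [I^-1 M T^-2].

Left side: [T]
Right side: [I^-1 L^-2 T]

The two sides have different dimensions, so the equation is NOT dimensionally consistent.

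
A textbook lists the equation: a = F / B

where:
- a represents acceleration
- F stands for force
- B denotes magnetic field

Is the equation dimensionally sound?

No

a (acceleration) has dimensions [L T^-2].
F (force) has dimensions [L M T^-2].
B (magnetic field) has dimensions [I^-1 M T^-2].

Left side: [L T^-2]
Right side: [I L]

The two sides have different dimensions, so the equation is NOT dimensionally consistent.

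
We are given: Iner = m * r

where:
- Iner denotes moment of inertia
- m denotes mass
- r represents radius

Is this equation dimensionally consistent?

No

Iner (moment of inertia) has dimensions [L^2 M].
m (mass) has dimensions [M].
r (radius) has dimensions [L].

Left side: [L^2 M]
Right side: [L M]

The two sides have different dimensions, so the equation is NOT dimensionally consistent.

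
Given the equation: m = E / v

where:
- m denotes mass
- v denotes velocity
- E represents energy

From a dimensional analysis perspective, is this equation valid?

No

m (mass) has dimensions [M].
v (velocity) has dimensions [L T^-1].
E (energy) has dimensions [L^2 M T^-2].

Left side: [M]
Right side: [L M T^-1]

The two sides have different dimensions, so the equation is NOT dimensionally consistent.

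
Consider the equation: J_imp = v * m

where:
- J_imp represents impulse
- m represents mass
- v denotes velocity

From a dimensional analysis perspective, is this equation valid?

Yes

J_imp (impulse) has dimensions [L M T^-1].
m (mass) has dimensions [M].
v (velocity) has dimensions [L T^-1].

Left side: [L M T^-1]
Right side: [L M T^-1]

Both sides have the same dimensions, so the equation is dimensionally consistent.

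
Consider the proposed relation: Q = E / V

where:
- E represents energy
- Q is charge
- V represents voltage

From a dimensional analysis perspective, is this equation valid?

Yes

E (energy) has dimensions [L^2 M T^-2].
Q (charge) has dimensions [I T].
V (voltage) has dimensions [I^-1 L^2 M T^-3].

Left side: [I T]
Right side: [I T]

Both sides have the same dimensions, so the equation is dimensionally consistent.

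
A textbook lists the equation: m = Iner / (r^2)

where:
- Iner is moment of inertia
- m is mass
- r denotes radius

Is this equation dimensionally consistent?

Yes

Iner (moment of inertia) has dimensions [L^2 M].
m (mass) has dimensions [M].
r (radius) has dimensions [L].

Left side: [M]
Right side: [M]

Both sides have the same dimensions, so the equation is dimensionally consistent.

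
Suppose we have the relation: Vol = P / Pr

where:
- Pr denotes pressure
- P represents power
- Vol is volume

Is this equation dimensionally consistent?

No

Pr (pressure) has dimensions [L^-1 M T^-2].
P (power) has dimensions [L^2 M T^-3].
Vol (volume) has dimensions [L^3].

Left side: [L^3]
Right side: [L^3 T^-1]

The two sides have different dimensions, so the equation is NOT dimensionally consistent.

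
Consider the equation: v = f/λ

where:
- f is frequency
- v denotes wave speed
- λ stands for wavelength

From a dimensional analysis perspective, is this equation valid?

No

f (frequency) has dimensions [T^-1].
v (wave speed) has dimensions [L T^-1].
λ (wavelength) has dimensions [L].

Left side: [L T^-1]
Right side: [L^-1 T^-1]

The two sides have different dimensions, so the equation is NOT dimensionally consistent.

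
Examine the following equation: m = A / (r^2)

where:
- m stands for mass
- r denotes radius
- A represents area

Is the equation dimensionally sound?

No

m (mass) has dimensions [M].
r (radius) has dimensions [L].
A (area) has dimensions [L^2].

Left side: [M]
Right side: [dimensionless]

The two sides have different dimensions, so the equation is NOT dimensionally consistent.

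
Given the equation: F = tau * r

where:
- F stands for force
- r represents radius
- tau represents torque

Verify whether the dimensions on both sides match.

No

F (force) has dimensions [L M T^-2].
r (radius) has dimensions [L].
tau (torque) has dimensions [L^2 M T^-2].

Left side: [L M T^-2]
Right side: [L^3 M T^-2]

The two sides have different dimensions, so the equation is NOT dimensionally consistent.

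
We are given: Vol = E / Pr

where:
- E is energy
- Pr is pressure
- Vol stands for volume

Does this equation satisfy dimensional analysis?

Yes

E (energy) has dimensions [L^2 M T^-2].
Pr (pressure) has dimensions [L^-1 M T^-2].
Vol (volume) has dimensions [L^3].

Left side: [L^3]
Right side: [L^3]

Both sides have the same dimensions, so the equation is dimensionally consistent.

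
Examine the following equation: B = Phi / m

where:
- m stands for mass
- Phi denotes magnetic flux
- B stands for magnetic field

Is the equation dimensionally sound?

No

m (mass) has dimensions [M].
Phi (magnetic flux) has dimensions [I^-1 L^2 M T^-2].
B (magnetic field) has dimensions [I^-1 M T^-2].

Left side: [I^-1 M T^-2]
Right side: [I^-1 L^2 T^-2]

The two sides have different dimensions, so the equation is NOT dimensionally consistent.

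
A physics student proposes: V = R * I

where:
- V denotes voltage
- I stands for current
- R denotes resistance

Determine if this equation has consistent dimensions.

Yes

V (voltage) has dimensions [I^-1 L^2 M T^-3].
I (current) has dimensions [I].
R (resistance) has dimensions [I^-2 L^2 M T^-3].

Left side: [I^-1 L^2 M T^-3]
Right side: [I^-1 L^2 M T^-3]

Both sides have the same dimensions, so the equation is dimensionally consistent.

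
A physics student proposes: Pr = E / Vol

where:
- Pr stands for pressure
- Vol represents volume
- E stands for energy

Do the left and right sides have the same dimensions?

Yes

Pr (pressure) has dimensions [L^-1 M T^-2].
Vol (volume) has dimensions [L^3].
E (energy) has dimensions [L^2 M T^-2].

Left side: [L^-1 M T^-2]
Right side: [L^-1 M T^-2]

Both sides have the same dimensions, so the equation is dimensionally consistent.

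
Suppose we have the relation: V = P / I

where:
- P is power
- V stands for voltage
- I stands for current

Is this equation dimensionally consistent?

Yes

P (power) has dimensions [L^2 M T^-3].
V (voltage) has dimensions [I^-1 L^2 M T^-3].
I (current) has dimensions [I].

Left side: [I^-1 L^2 M T^-3]
Right side: [I^-1 L^2 M T^-3]

Both sides have the same dimensions, so the equation is dimensionally consistent.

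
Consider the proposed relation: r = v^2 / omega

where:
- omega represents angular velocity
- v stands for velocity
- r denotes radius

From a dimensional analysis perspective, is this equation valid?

No

omega (angular velocity) has dimensions [T^-1].
v (velocity) has dimensions [L T^-1].
r (radius) has dimensions [L].

Left side: [L]
Right side: [L^2 T^-1]

The two sides have different dimensions, so the equation is NOT dimensionally consistent.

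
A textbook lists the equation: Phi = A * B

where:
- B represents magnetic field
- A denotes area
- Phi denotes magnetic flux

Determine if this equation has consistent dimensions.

Yes

B (magnetic field) has dimensions [I^-1 M T^-2].
A (area) has dimensions [L^2].
Phi (magnetic flux) has dimensions [I^-1 L^2 M T^-2].

Left side: [I^-1 L^2 M T^-2]
Right side: [I^-1 L^2 M T^-2]

Both sides have the same dimensions, so the equation is dimensionally consistent.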